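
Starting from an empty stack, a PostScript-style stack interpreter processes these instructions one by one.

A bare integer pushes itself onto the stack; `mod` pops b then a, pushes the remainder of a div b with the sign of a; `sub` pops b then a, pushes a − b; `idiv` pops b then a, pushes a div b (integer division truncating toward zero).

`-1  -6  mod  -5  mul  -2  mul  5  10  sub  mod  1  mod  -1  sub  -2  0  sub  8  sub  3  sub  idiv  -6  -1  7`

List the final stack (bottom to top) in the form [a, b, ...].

[0, -6, -1, 7]

-1   → -1
-6   → -1 -6
mod  → -1
-5   → -1 -5
mul  → 5
-2   → 5 -2
mul  → -10
5    → -10 5
10   → -10 5 10
sub  → -10 -5
mod  → 0
1    → 0 1
mod  → 0
-1   → 0 -1
sub  → 1
-2   → 1 -2
0    → 1 -2 0
sub  → 1 -2
8    → 1 -2 8
sub  → 1 -10
3    → 1 -10 3
sub  → 1 -13
idiv → 0
-6   → 0 -6
-1   → 0 -6 -1
7    → 0 -6 -1 7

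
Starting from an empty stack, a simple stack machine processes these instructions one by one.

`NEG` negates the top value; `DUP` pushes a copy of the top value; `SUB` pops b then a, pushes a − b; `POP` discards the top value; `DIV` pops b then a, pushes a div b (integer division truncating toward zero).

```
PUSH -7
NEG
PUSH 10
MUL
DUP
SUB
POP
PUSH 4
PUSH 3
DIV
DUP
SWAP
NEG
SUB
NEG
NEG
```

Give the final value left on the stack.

2

PUSH -7 -> -7
NEG     -> 7
PUSH 10 -> 7 10
MUL     -> 70
DUP     -> 70 70
SUB     -> 0
POP     -> (empty)
PUSH 4  -> 4
PUSH 3  -> 4 3
DIV     -> 1
DUP     -> 1 1
SWAP    -> 1 1
NEG     -> 1 -1
SUB     -> 2
NEG     -> -2
NEG     -> 2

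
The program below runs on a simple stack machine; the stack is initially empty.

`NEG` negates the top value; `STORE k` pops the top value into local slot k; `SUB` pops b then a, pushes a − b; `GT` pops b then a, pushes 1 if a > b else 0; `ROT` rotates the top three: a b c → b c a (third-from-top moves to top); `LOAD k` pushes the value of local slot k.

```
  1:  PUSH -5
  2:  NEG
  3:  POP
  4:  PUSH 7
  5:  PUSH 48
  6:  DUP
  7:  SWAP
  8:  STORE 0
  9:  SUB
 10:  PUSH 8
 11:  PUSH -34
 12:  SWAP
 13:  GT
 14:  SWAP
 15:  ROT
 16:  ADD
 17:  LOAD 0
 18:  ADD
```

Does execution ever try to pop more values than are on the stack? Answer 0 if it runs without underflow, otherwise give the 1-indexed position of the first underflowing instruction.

PUSH -5  : -5
NEG      : 5
POP      : (empty)
PUSH 7   : 7
PUSH 48  : 7 48
DUP      : 7 48 48
SWAP     : 7 48 48
STORE 0  : 7 48
SUB      : -41
PUSH 8   : -41 8
PUSH -34 : -41 8 -34
SWAP     : -41 -34 8
GT       : -41 0
SWAP     : 0 -41
ROT  — needs 3 operands, stack has 2 → underflow

15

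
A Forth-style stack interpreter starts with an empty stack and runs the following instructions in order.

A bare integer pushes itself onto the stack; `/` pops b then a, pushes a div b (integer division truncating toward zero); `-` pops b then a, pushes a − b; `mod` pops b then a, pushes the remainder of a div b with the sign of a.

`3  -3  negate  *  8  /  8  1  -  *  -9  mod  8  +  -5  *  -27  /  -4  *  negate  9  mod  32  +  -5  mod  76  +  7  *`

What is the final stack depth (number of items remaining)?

1

3      → 3
-3     → 3 -3
negate → 3 3
*      → 9
8      → 9 8
/      → 1
8      → 1 8
1      → 1 8 1
-      → 1 7
*      → 7
-9     → 7 -9
mod    → 7
8      → 7 8
+      → 15
-5     → 15 -5
*      → -75
-27    → -75 -27
/      → 2
-4     → 2 -4
*      → -8
negate → 8
9      → 8 9
mod    → 8
32     → 8 32
+      → 40
-5     → 40 -5
mod    → 0
76     → 0 76
+      → 76
7      → 76 7
*      → 532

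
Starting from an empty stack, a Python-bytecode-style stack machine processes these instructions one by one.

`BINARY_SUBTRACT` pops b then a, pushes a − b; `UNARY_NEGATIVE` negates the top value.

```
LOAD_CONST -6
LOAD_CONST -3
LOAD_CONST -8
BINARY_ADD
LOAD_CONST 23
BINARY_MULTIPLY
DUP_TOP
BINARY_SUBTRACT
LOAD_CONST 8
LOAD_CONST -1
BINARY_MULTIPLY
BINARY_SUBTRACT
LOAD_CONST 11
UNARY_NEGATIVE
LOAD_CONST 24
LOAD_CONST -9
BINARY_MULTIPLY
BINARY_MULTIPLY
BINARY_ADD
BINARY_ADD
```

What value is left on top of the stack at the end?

2378

LOAD_CONST -6   : -6
LOAD_CONST -3   : -6 -3
LOAD_CONST -8   : -6 -3 -8
BINARY_ADD      : -6 -11
LOAD_CONST 23   : -6 -11 23
BINARY_MULTIPLY : -6 -253
DUP_TOP         : -6 -253 -253
BINARY_SUBTRACT : -6 0
LOAD_CONST 8    : -6 0 8
LOAD_CONST -1   : -6 0 8 -1
BINARY_MULTIPLY : -6 0 -8
BINARY_SUBTRACT : -6 8
LOAD_CONST 11   : -6 8 11
UNARY_NEGATIVE  : -6 8 -11
LOAD_CONST 24   : -6 8 -11 24
LOAD_CONST -9   : -6 8 -11 24 -9
BINARY_MULTIPLY : -6 8 -11 -216
BINARY_MULTIPLY : -6 8 2376
BINARY_ADD      : -6 2384
BINARY_ADD      : 2378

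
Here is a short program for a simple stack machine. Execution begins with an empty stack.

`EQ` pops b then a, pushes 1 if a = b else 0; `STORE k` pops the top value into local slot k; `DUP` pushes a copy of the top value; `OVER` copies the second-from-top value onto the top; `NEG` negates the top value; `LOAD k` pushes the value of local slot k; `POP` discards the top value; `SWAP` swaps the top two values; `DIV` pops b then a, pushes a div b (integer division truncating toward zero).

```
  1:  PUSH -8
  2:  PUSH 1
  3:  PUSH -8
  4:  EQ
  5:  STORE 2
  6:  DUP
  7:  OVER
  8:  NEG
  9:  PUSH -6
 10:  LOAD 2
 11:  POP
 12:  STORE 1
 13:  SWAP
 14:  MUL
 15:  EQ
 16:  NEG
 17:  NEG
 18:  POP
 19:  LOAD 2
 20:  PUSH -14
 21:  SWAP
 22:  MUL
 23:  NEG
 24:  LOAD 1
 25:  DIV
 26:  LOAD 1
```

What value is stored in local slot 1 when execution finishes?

PUSH -8  -> -8
PUSH 1   -> -8 1
PUSH -8  -> -8 1 -8
EQ       -> -8 0
STORE 2  -> -8
DUP      -> -8 -8
OVER     -> -8 -8 -8
NEG      -> -8 -8 8
PUSH -6  -> -8 -8 8 -6
LOAD 2   -> -8 -8 8 -6 0
POP      -> -8 -8 8 -6
STORE 1  -> -8 -8 8
SWAP     -> -8 8 -8
MUL      -> -8 -64
EQ       -> 0
NEG      -> 0
NEG      -> 0
POP      -> (empty)
LOAD 2   -> 0
PUSH -14 -> 0 -14
SWAP     -> -14 0
MUL      -> 0
NEG      -> 0
LOAD 1   -> 0 -6
DIV      -> 0
LOAD 1   -> 0 -6

-6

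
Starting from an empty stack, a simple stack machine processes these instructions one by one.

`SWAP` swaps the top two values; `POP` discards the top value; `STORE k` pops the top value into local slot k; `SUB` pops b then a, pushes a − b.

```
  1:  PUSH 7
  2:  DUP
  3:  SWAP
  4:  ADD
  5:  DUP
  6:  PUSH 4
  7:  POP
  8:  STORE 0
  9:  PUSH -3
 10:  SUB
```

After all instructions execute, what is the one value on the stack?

17

PUSH 7  -> [7]
DUP     -> [7, 7]
SWAP    -> [7, 7]
ADD     -> [14]
DUP     -> [14, 14]
PUSH 4  -> [14, 14, 4]
POP     -> [14, 14]
STORE 0 -> [14]
PUSH -3 -> [14, -3]
SUB     -> [17]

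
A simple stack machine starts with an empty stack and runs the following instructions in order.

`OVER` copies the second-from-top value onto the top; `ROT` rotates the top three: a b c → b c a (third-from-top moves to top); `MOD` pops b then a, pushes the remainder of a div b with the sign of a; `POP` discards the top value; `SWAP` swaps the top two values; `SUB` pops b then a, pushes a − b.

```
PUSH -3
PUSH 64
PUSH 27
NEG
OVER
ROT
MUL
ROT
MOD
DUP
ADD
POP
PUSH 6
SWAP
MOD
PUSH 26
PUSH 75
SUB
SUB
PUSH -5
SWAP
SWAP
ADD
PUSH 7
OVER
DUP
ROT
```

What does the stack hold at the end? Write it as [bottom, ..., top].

[50, 50, 50, 7]

PUSH -3 → [-3]
PUSH 64 → [-3, 64]
PUSH 27 → [-3, 64, 27]
NEG     → [-3, 64, -27]
OVER    → [-3, 64, -27, 64]
ROT     → [-3, -27, 64, 64]
MUL     → [-3, -27, 4096]
ROT     → [-27, 4096, -3]
MOD     → [-27, 1]
DUP     → [-27, 1, 1]
ADD     → [-27, 2]
POP     → [-27]
PUSH 6  → [-27, 6]
SWAP    → [6, -27]
MOD     → [6]
PUSH 26 → [6, 26]
PUSH 75 → [6, 26, 75]
SUB     → [6, -49]
SUB     → [55]
PUSH -5 → [55, -5]
SWAP    → [-5, 55]
SWAP    → [55, -5]
ADD     → [50]
PUSH 7  → [50, 7]
OVER    → [50, 7, 50]
DUP     → [50, 7, 50, 50]
ROT     → [50, 50, 50, 7]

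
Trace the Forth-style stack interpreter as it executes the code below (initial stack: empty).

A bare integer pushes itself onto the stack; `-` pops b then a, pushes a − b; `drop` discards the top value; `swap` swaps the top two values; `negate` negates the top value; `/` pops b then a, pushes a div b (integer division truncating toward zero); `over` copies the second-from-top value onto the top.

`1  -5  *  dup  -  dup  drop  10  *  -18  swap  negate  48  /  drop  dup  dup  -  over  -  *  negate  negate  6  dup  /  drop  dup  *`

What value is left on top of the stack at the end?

1       1
-5      1 -5
*       -5
dup     -5 -5
-       0
dup     0 0
drop    0
10      0 10
*       0
-18     0 -18
swap    -18 0
negate  -18 0
48      -18 0 48
/       -18 0
drop    -18
dup     -18 -18
dup     -18 -18 -18
-       -18 0
over    -18 0 -18
-       -18 18
*       -324
negate  324
negate  -324
6       -324 6
dup     -324 6 6
/       -324 1
drop    -324
dup     -324 -324
*       104976

104976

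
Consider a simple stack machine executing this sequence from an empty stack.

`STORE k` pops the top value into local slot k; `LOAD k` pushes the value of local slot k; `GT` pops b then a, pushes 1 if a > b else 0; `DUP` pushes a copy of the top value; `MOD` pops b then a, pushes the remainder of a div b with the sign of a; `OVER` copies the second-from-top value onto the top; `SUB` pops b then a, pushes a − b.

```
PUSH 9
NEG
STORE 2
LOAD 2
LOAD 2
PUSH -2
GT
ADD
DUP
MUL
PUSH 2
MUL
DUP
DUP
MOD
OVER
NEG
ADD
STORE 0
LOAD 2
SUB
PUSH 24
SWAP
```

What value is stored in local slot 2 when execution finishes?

-9

PUSH 9  → [9]
NEG     → [-9]
STORE 2 → []
LOAD 2  → [-9]
LOAD 2  → [-9, -9]
PUSH -2 → [-9, -9, -2]
GT      → [-9, 0]
ADD     → [-9]
DUP     → [-9, -9]
MUL     → [81]
PUSH 2  → [81, 2]
MUL     → [162]
DUP     → [162, 162]
DUP     → [162, 162, 162]
MOD     → [162, 0]
OVER    → [162, 0, 162]
NEG     → [162, 0, -162]
ADD     → [162, -162]
STORE 0 → [162]
LOAD 2  → [162, -9]
SUB     → [171]
PUSH 24 → [171, 24]
SWAP    → [24, 171]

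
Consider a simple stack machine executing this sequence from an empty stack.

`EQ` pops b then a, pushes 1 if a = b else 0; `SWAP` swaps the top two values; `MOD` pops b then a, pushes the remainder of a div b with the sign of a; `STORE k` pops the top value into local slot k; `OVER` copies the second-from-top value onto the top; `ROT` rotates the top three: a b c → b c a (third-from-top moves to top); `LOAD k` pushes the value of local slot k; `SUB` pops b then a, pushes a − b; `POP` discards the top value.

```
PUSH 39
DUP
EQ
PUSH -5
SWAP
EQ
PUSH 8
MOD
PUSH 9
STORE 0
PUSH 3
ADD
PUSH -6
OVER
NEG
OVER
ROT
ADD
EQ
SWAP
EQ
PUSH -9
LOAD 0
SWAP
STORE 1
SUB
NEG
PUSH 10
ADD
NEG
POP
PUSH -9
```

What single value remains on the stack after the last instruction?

PUSH 39 → 39
DUP     → 39 39
EQ      → 1
PUSH -5 → 1 -5
SWAP    → -5 1
EQ      → 0
PUSH 8  → 0 8
MOD     → 0
PUSH 9  → 0 9
STORE 0 → 0
PUSH 3  → 0 3
ADD     → 3
PUSH -6 → 3 -6
OVER    → 3 -6 3
NEG     → 3 -6 -3
OVER    → 3 -6 -3 -6
ROT     → 3 -3 -6 -6
ADD     → 3 -3 -12
EQ      → 3 0
SWAP    → 0 3
EQ      → 0
PUSH -9 → 0 -9
LOAD 0  → 0 -9 9
SWAP    → 0 9 -9
STORE 1 → 0 9
SUB     → -9
NEG     → 9
PUSH 10 → 9 10
ADD     → 19
NEG     → -19
POP     → (empty)
PUSH -9 → -9

-9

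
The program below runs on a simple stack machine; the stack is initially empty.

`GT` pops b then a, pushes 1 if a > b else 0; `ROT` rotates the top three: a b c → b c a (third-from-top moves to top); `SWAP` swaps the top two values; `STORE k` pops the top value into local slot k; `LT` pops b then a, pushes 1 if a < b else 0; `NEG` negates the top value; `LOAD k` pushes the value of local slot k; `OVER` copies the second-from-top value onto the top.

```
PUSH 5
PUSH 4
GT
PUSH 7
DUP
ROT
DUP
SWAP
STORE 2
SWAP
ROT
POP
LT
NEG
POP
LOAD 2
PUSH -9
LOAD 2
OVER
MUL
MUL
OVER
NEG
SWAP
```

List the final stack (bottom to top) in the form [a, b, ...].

PUSH 5   5
PUSH 4   5 4
GT       1
PUSH 7   1 7
DUP      1 7 7
ROT      7 7 1
DUP      7 7 1 1
SWAP     7 7 1 1
STORE 2  7 7 1
SWAP     7 1 7
ROT      1 7 7
POP      1 7
LT       1
NEG      -1
POP      (empty)
LOAD 2   1
PUSH -9  1 -9
LOAD 2   1 -9 1
OVER     1 -9 1 -9
MUL      1 -9 -9
MUL      1 81
OVER     1 81 1
NEG      1 81 -1
SWAP     1 -1 81

[1, -1, 81]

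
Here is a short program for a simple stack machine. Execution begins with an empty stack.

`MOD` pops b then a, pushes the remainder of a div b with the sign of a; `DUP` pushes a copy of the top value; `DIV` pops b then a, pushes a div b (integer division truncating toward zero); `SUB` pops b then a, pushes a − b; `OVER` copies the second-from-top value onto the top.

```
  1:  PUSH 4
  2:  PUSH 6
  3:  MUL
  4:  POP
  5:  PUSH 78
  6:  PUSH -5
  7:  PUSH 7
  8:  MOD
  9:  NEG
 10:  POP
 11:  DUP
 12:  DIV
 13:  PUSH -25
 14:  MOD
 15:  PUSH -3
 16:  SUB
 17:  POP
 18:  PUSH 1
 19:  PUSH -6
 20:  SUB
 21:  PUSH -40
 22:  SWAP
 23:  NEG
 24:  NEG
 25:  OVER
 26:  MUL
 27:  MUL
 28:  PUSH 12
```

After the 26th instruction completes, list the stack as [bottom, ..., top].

[-40, -280]

PUSH 4   : 4
PUSH 6   : 4 6
MUL      : 24
POP      : (empty)
PUSH 78  : 78
PUSH -5  : 78 -5
PUSH 7   : 78 -5 7
MOD      : 78 -5
NEG      : 78 5
POP      : 78
DUP      : 78 78
DIV      : 1
PUSH -25 : 1 -25
MOD      : 1
PUSH -3  : 1 -3
SUB      : 4
POP      : (empty)
PUSH 1   : 1
PUSH -6  : 1 -6
SUB      : 7
PUSH -40 : 7 -40
SWAP     : -40 7
NEG      : -40 -7
NEG      : -40 7
OVER     : -40 7 -40
MUL      : -40 -280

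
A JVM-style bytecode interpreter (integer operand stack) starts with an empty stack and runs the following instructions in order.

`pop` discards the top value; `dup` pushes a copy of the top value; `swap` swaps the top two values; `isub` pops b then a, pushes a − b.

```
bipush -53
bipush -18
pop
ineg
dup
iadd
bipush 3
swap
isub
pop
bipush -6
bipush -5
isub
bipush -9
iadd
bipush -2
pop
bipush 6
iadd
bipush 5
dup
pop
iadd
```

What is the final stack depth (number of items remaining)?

bipush -53 -> [-53]
bipush -18 -> [-53, -18]
pop        -> [-53]
ineg       -> [53]
dup        -> [53, 53]
iadd       -> [106]
bipush 3   -> [106, 3]
swap       -> [3, 106]
isub       -> [-103]
pop        -> []
bipush -6  -> [-6]
bipush -5  -> [-6, -5]
isub       -> [-1]
bipush -9  -> [-1, -9]
iadd       -> [-10]
bipush -2  -> [-10, -2]
pop        -> [-10]
bipush 6   -> [-10, 6]
iadd       -> [-4]
bipush 5   -> [-4, 5]
dup        -> [-4, 5, 5]
pop        -> [-4, 5]
iadd       -> [1]

1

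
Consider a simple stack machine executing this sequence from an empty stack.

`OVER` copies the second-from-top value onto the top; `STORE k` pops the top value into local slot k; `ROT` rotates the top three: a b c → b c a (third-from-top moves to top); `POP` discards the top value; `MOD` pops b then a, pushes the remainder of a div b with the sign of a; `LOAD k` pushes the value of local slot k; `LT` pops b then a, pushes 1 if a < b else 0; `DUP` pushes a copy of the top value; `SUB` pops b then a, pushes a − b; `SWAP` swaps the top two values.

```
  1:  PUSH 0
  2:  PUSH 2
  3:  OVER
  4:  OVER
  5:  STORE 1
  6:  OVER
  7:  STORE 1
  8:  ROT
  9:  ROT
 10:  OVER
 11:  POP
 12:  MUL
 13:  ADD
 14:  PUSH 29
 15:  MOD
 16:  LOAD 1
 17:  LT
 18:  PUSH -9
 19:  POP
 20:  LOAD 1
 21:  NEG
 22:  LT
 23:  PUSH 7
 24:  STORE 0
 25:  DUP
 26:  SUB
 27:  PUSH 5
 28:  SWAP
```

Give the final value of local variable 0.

7

PUSH 0  : [0]
PUSH 2  : [0, 2]
OVER    : [0, 2, 0]
OVER    : [0, 2, 0, 2]
STORE 1 : [0, 2, 0]
OVER    : [0, 2, 0, 2]
STORE 1 : [0, 2, 0]
ROT     : [2, 0, 0]
ROT     : [0, 0, 2]
OVER    : [0, 0, 2, 0]
POP     : [0, 0, 2]
MUL     : [0, 0]
ADD     : [0]
PUSH 29 : [0, 29]
MOD     : [0]
LOAD 1  : [0, 2]
LT      : [1]
PUSH -9 : [1, -9]
POP     : [1]
LOAD 1  : [1, 2]
NEG     : [1, -2]
LT      : [0]
PUSH 7  : [0, 7]
STORE 0 : [0]
DUP     : [0, 0]
SUB     : [0]
PUSH 5  : [0, 5]
SWAP    : [5, 0]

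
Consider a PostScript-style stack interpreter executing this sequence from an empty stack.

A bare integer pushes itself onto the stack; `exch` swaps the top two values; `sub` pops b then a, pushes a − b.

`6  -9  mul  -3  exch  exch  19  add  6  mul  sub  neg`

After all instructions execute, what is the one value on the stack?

6    → 6
-9   → 6 -9
mul  → -54
-3   → -54 -3
exch → -3 -54
exch → -54 -3
19   → -54 -3 19
add  → -54 16
6    → -54 16 6
mul  → -54 96
sub  → -150
neg  → 150

150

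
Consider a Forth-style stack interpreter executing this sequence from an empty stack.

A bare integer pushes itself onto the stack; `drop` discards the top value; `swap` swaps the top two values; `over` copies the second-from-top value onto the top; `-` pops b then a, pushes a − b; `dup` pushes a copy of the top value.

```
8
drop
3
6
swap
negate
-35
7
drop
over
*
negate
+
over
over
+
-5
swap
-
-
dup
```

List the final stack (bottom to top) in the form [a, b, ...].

[6, -205, -205]

8      → [8]
drop   → []
3      → [3]
6      → [3, 6]
swap   → [6, 3]
negate → [6, -3]
-35    → [6, -3, -35]
7      → [6, -3, -35, 7]
drop   → [6, -3, -35]
over   → [6, -3, -35, -3]
*      → [6, -3, 105]
negate → [6, -3, -105]
+      → [6, -108]
over   → [6, -108, 6]
over   → [6, -108, 6, -108]
+      → [6, -108, -102]
-5     → [6, -108, -102, -5]
swap   → [6, -108, -5, -102]
-      → [6, -108, 97]
-      → [6, -205]
dup    → [6, -205, -205]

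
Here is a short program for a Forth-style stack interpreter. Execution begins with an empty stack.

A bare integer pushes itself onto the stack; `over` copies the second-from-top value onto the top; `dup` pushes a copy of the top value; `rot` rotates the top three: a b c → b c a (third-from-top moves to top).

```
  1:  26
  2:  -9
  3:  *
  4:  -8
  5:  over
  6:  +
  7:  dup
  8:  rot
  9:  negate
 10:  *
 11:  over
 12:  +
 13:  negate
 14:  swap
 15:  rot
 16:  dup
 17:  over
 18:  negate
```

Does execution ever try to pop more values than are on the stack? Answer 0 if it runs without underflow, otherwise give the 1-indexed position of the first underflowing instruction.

15

26     : [26]
-9     : [26, -9]
*      : [-234]
-8     : [-234, -8]
over   : [-234, -8, -234]
+      : [-234, -242]
dup    : [-234, -242, -242]
rot    : [-242, -242, -234]
negate : [-242, -242, 234]
*      : [-242, -56628]
over   : [-242, -56628, -242]
+      : [-242, -56870]
negate : [-242, 56870]
swap   : [56870, -242]
rot  — needs 3 operands, stack has 2 → underflow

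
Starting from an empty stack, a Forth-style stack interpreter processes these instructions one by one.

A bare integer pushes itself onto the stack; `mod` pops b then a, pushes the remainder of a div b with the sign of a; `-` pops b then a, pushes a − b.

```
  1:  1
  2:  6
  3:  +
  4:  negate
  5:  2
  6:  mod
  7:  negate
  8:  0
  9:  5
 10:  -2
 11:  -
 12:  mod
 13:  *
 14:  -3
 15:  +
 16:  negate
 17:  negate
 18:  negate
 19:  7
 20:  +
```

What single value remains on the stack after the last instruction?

1      : [1]
6      : [1, 6]
+      : [7]
negate : [-7]
2      : [-7, 2]
mod    : [-1]
negate : [1]
0      : [1, 0]
5      : [1, 0, 5]
-2     : [1, 0, 5, -2]
-      : [1, 0, 7]
mod    : [1, 0]
*      : [0]
-3     : [0, -3]
+      : [-3]
negate : [3]
negate : [-3]
negate : [3]
7      : [3, 7]
+      : [10]

10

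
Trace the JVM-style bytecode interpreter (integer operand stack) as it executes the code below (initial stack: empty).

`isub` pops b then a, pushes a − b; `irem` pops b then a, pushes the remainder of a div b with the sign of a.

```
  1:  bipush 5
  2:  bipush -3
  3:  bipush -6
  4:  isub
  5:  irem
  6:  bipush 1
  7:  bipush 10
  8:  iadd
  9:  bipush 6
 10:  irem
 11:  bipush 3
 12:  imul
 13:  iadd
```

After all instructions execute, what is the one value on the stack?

bipush 5  : 5
bipush -3 : 5 -3
bipush -6 : 5 -3 -6
isub      : 5 3
irem      : 2
bipush 1  : 2 1
bipush 10 : 2 1 10
iadd      : 2 11
bipush 6  : 2 11 6
irem      : 2 5
bipush 3  : 2 5 3
imul      : 2 15
iadd      : 17

17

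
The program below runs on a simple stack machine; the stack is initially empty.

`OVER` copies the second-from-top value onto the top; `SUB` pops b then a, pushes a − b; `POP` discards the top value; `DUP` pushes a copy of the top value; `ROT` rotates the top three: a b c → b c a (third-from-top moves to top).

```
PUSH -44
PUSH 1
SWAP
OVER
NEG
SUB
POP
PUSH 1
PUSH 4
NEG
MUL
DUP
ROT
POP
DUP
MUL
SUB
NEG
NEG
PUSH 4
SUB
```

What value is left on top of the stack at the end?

-24

PUSH -44  -44
PUSH 1    -44 1
SWAP      1 -44
OVER      1 -44 1
NEG       1 -44 -1
SUB       1 -43
POP       1
PUSH 1    1 1
PUSH 4    1 1 4
NEG       1 1 -4
MUL       1 -4
DUP       1 -4 -4
ROT       -4 -4 1
POP       -4 -4
DUP       -4 -4 -4
MUL       -4 16
SUB       -20
NEG       20
NEG       -20
PUSH 4    -20 4
SUB       -24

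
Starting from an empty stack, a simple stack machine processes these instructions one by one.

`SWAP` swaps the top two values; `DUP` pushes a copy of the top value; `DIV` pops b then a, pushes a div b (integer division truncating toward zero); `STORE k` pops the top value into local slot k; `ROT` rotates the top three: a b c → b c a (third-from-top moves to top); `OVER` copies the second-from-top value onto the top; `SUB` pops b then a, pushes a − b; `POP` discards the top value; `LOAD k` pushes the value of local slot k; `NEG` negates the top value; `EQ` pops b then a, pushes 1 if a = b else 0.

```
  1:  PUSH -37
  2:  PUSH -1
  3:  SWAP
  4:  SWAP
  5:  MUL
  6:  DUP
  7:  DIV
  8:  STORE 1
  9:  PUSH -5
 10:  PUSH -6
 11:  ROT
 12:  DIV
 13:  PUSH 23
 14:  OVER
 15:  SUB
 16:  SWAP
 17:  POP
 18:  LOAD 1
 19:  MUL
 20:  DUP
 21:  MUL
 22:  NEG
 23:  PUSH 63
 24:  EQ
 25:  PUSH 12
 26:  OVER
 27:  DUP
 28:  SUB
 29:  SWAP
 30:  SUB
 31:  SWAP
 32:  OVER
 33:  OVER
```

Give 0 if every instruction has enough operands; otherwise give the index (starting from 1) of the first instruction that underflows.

PUSH -37 → -37
PUSH -1  → -37 -1
SWAP     → -1 -37
SWAP     → -37 -1
MUL      → 37
DUP      → 37 37
DIV      → 1
STORE 1  → (empty)
PUSH -5  → -5
PUSH -6  → -5 -6
ROT  — needs 3 operands, stack has 2 → underflow

11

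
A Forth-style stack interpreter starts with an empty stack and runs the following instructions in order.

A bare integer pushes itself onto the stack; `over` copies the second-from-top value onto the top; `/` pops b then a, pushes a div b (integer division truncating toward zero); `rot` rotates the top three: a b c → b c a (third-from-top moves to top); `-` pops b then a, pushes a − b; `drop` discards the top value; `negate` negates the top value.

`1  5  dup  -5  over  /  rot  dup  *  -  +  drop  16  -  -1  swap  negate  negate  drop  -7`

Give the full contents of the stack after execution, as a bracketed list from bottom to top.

[-1, -7]

1      → [1]
5      → [1, 5]
dup    → [1, 5, 5]
-5     → [1, 5, 5, -5]
over   → [1, 5, 5, -5, 5]
/      → [1, 5, 5, -1]
rot    → [1, 5, -1, 5]
dup    → [1, 5, -1, 5, 5]
*      → [1, 5, -1, 25]
-      → [1, 5, -26]
+      → [1, -21]
drop   → [1]
16     → [1, 16]
-      → [-15]
-1     → [-15, -1]
swap   → [-1, -15]
negate → [-1, 15]
negate → [-1, -15]
drop   → [-1]
-7     → [-1, -7]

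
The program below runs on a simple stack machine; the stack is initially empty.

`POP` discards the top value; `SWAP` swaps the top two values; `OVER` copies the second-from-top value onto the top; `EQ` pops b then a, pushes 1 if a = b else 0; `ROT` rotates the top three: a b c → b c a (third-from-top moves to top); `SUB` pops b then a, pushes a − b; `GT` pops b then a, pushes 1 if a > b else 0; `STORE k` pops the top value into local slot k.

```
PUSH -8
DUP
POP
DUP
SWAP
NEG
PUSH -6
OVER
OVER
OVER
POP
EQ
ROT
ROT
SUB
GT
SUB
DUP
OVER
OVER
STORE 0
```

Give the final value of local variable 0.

PUSH -8 -> -8
DUP     -> -8 -8
POP     -> -8
DUP     -> -8 -8
SWAP    -> -8 -8
NEG     -> -8 8
PUSH -6 -> -8 8 -6
OVER    -> -8 8 -6 8
OVER    -> -8 8 -6 8 -6
OVER    -> -8 8 -6 8 -6 8
POP     -> -8 8 -6 8 -6
EQ      -> -8 8 -6 0
ROT     -> -8 -6 0 8
ROT     -> -8 0 8 -6
SUB     -> -8 0 14
GT      -> -8 0
SUB     -> -8
DUP     -> -8 -8
OVER    -> -8 -8 -8
OVER    -> -8 -8 -8 -8
STORE 0 -> -8 -8 -8

-8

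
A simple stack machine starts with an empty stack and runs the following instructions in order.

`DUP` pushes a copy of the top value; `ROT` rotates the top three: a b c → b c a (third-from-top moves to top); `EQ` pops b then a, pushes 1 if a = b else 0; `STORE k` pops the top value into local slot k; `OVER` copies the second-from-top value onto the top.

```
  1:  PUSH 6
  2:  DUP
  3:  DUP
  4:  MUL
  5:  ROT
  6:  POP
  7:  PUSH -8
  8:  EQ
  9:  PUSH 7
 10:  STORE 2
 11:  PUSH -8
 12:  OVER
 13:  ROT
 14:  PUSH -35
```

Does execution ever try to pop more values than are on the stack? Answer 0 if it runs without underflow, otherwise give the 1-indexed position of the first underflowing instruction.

5

PUSH 6 → [6]
DUP    → [6, 6]
DUP    → [6, 6, 6]
MUL    → [6, 36]
ROT  — needs 3 operands, stack has 2 → underflow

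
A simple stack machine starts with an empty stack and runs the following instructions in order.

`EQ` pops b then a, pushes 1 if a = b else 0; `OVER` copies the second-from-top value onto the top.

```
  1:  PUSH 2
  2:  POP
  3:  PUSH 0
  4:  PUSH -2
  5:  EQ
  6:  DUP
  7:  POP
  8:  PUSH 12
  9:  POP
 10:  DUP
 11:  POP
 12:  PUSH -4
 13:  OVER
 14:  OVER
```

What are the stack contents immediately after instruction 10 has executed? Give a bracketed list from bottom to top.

[0, 0]

PUSH 2  : [2]
POP     : []
PUSH 0  : [0]
PUSH -2 : [0, -2]
EQ      : [0]
DUP     : [0, 0]
POP     : [0]
PUSH 12 : [0, 12]
POP     : [0]
DUP     : [0, 0]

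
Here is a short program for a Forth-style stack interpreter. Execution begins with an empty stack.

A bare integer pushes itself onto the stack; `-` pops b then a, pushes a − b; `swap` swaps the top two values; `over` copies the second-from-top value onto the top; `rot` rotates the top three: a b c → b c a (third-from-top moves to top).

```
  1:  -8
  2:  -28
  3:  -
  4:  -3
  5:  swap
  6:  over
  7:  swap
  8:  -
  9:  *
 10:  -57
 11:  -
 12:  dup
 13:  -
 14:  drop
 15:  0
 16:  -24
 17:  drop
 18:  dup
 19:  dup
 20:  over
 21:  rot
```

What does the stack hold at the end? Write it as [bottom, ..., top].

-8   : -8
-28  : -8 -28
-    : 20
-3   : 20 -3
swap : -3 20
over : -3 20 -3
swap : -3 -3 20
-    : -3 -23
*    : 69
-57  : 69 -57
-    : 126
dup  : 126 126
-    : 0
drop : (empty)
0    : 0
-24  : 0 -24
drop : 0
dup  : 0 0
dup  : 0 0 0
over : 0 0 0 0
rot  : 0 0 0 0

[0, 0, 0, 0]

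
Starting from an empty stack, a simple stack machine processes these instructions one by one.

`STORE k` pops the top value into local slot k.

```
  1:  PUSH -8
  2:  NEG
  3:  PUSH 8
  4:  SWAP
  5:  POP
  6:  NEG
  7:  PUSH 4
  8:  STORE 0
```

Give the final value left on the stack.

-8

PUSH -8  -8
NEG      8
PUSH 8   8 8
SWAP     8 8
POP      8
NEG      -8
PUSH 4   -8 4
STORE 0  -8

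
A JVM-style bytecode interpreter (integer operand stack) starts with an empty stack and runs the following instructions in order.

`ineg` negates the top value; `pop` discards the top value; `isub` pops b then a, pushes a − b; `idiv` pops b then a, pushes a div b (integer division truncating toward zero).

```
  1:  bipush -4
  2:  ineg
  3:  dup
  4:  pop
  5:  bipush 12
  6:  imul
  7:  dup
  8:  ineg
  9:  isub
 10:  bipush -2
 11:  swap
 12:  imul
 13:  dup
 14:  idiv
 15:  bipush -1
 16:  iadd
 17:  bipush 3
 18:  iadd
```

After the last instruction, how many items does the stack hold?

bipush -4 → [-4]
ineg      → [4]
dup       → [4, 4]
pop       → [4]
bipush 12 → [4, 12]
imul      → [48]
dup       → [48, 48]
ineg      → [48, -48]
isub      → [96]
bipush -2 → [96, -2]
swap      → [-2, 96]
imul      → [-192]
dup       → [-192, -192]
idiv      → [1]
bipush -1 → [1, -1]
iadd      → [0]
bipush 3  → [0, 3]
iadd      → [3]

1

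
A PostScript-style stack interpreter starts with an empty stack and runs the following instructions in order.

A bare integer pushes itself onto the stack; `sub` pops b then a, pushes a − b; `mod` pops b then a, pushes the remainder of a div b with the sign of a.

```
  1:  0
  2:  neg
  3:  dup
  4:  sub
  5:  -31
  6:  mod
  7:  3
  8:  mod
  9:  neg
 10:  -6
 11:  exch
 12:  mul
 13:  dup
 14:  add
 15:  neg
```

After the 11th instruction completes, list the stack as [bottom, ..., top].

0     0
neg   0
dup   0 0
sub   0
-31   0 -31
mod   0
3     0 3
mod   0
neg   0
-6    0 -6
exch  -6 0

[-6, 0]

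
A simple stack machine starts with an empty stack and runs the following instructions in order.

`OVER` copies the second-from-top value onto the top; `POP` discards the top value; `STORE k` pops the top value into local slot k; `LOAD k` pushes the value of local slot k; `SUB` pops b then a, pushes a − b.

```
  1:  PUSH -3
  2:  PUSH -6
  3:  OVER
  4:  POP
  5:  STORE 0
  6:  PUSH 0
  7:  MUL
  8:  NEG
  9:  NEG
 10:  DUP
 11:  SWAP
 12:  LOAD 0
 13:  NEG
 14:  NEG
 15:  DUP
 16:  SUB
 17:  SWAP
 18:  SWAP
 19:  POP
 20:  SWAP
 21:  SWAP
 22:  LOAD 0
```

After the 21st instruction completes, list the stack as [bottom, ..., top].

[0, 0]

PUSH -3 -> [-3]
PUSH -6 -> [-3, -6]
OVER    -> [-3, -6, -3]
POP     -> [-3, -6]
STORE 0 -> [-3]
PUSH 0  -> [-3, 0]
MUL     -> [0]
NEG     -> [0]
NEG     -> [0]
DUP     -> [0, 0]
SWAP    -> [0, 0]
LOAD 0  -> [0, 0, -6]
NEG     -> [0, 0, 6]
NEG     -> [0, 0, -6]
DUP     -> [0, 0, -6, -6]
SUB     -> [0, 0, 0]
SWAP    -> [0, 0, 0]
SWAP    -> [0, 0, 0]
POP     -> [0, 0]
SWAP    -> [0, 0]
SWAP    -> [0, 0]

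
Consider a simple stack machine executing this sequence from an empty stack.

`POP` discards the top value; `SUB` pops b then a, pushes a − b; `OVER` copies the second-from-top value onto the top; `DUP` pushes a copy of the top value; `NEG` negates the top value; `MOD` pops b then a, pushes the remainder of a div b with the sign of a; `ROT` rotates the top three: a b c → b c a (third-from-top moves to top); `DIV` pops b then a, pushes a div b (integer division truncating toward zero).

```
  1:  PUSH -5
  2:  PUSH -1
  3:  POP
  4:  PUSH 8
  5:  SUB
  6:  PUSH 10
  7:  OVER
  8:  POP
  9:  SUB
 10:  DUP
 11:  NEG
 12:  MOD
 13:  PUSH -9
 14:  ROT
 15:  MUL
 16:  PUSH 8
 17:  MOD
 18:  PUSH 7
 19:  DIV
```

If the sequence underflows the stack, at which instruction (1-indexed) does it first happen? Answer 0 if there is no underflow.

PUSH -5 → -5
PUSH -1 → -5 -1
POP     → -5
PUSH 8  → -5 8
SUB     → -13
PUSH 10 → -13 10
OVER    → -13 10 -13
POP     → -13 10
SUB     → -23
DUP     → -23 -23
NEG     → -23 23
MOD     → 0
PUSH -9 → 0 -9
ROT  — needs 3 operands, stack has 2 → underflow

14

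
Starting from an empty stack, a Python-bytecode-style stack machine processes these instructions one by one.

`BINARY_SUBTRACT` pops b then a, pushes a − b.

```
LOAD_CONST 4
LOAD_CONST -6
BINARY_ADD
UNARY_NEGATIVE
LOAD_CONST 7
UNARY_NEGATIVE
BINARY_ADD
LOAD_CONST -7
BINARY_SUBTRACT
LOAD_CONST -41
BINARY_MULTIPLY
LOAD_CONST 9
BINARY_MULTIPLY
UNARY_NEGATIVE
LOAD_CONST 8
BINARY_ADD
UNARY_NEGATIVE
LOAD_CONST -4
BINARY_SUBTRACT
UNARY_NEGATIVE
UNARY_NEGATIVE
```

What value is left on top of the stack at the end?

-742

LOAD_CONST 4    : 4
LOAD_CONST -6   : 4 -6
BINARY_ADD      : -2
UNARY_NEGATIVE  : 2
LOAD_CONST 7    : 2 7
UNARY_NEGATIVE  : 2 -7
BINARY_ADD      : -5
LOAD_CONST -7   : -5 -7
BINARY_SUBTRACT : 2
LOAD_CONST -41  : 2 -41
BINARY_MULTIPLY : -82
LOAD_CONST 9    : -82 9
BINARY_MULTIPLY : -738
UNARY_NEGATIVE  : 738
LOAD_CONST 8    : 738 8
BINARY_ADD      : 746
UNARY_NEGATIVE  : -746
LOAD_CONST -4   : -746 -4
BINARY_SUBTRACT : -742
UNARY_NEGATIVE  : 742
UNARY_NEGATIVE  : -742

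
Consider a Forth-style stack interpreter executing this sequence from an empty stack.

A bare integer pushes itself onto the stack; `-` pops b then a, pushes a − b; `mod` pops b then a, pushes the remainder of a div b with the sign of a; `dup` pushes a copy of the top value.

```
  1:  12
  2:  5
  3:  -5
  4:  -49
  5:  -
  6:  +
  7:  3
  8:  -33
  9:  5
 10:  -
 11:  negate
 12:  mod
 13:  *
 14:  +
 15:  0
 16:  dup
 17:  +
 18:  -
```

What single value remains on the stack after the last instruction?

12     → [12]
5      → [12, 5]
-5     → [12, 5, -5]
-49    → [12, 5, -5, -49]
-      → [12, 5, 44]
+      → [12, 49]
3      → [12, 49, 3]
-33    → [12, 49, 3, -33]
5      → [12, 49, 3, -33, 5]
-      → [12, 49, 3, -38]
negate → [12, 49, 3, 38]
mod    → [12, 49, 3]
*      → [12, 147]
+      → [159]
0      → [159, 0]
dup    → [159, 0, 0]
+      → [159, 0]
-      → [159]

159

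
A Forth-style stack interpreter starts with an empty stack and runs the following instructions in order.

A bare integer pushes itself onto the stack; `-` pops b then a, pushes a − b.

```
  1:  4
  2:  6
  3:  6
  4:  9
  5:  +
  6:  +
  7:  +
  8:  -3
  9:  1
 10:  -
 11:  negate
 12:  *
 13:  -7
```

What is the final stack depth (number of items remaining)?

4      : 4
6      : 4 6
6      : 4 6 6
9      : 4 6 6 9
+      : 4 6 15
+      : 4 21
+      : 25
-3     : 25 -3
1      : 25 -3 1
-      : 25 -4
negate : 25 4
*      : 100
-7     : 100 -7

2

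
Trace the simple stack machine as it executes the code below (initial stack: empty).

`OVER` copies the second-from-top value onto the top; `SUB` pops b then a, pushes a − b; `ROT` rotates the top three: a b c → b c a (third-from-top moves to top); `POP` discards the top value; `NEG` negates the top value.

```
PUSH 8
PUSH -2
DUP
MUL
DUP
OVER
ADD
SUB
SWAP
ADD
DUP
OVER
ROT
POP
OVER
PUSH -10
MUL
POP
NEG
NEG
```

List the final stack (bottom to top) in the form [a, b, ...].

[4, 4]

PUSH 8   -> [8]
PUSH -2  -> [8, -2]
DUP      -> [8, -2, -2]
MUL      -> [8, 4]
DUP      -> [8, 4, 4]
OVER     -> [8, 4, 4, 4]
ADD      -> [8, 4, 8]
SUB      -> [8, -4]
SWAP     -> [-4, 8]
ADD      -> [4]
DUP      -> [4, 4]
OVER     -> [4, 4, 4]
ROT      -> [4, 4, 4]
POP      -> [4, 4]
OVER     -> [4, 4, 4]
PUSH -10 -> [4, 4, 4, -10]
MUL      -> [4, 4, -40]
POP      -> [4, 4]
NEG      -> [4, -4]
NEG      -> [4, 4]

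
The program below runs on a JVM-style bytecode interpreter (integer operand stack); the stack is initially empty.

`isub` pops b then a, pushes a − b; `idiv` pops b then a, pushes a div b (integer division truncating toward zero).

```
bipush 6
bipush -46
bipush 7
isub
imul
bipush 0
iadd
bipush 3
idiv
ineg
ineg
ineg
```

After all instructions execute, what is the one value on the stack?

106

bipush 6    6
bipush -46  6 -46
bipush 7    6 -46 7
isub        6 -53
imul        -318
bipush 0    -318 0
iadd        -318
bipush 3    -318 3
idiv        -106
ineg        106
ineg        -106
ineg        106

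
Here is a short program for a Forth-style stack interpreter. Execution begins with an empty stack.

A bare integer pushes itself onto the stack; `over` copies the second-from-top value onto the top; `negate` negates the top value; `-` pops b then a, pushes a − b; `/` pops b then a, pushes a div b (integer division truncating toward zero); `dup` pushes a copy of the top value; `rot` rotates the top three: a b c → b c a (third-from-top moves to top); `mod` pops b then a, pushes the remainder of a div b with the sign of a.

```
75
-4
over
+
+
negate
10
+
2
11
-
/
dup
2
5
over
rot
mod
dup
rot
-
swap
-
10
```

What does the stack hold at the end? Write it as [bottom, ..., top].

[15, 15, -5, 10]

75     : 75
-4     : 75 -4
over   : 75 -4 75
+      : 75 71
+      : 146
negate : -146
10     : -146 10
+      : -136
2      : -136 2
11     : -136 2 11
-      : -136 -9
/      : 15
dup    : 15 15
2      : 15 15 2
5      : 15 15 2 5
over   : 15 15 2 5 2
rot    : 15 15 5 2 2
mod    : 15 15 5 0
dup    : 15 15 5 0 0
rot    : 15 15 0 0 5
-      : 15 15 0 -5
swap   : 15 15 -5 0
-      : 15 15 -5
10     : 15 15 -5 10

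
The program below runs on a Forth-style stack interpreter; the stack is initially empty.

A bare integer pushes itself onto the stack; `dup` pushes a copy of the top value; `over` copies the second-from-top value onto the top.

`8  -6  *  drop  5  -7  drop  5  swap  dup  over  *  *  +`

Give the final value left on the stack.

130

8    → [8]
-6   → [8, -6]
*    → [-48]
drop → []
5    → [5]
-7   → [5, -7]
drop → [5]
5    → [5, 5]
swap → [5, 5]
dup  → [5, 5, 5]
over → [5, 5, 5, 5]
*    → [5, 5, 25]
*    → [5, 125]
+    → [130]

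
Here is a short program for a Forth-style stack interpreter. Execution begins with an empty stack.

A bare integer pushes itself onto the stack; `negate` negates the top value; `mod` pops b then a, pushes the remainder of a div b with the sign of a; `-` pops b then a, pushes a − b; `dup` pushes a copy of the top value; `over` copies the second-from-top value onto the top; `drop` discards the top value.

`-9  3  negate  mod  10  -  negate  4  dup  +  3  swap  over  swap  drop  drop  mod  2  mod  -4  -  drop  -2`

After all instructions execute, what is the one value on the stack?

-2

-9      [-9]
3       [-9, 3]
negate  [-9, -3]
mod     [0]
10      [0, 10]
-       [-10]
negate  [10]
4       [10, 4]
dup     [10, 4, 4]
+       [10, 8]
3       [10, 8, 3]
swap    [10, 3, 8]
over    [10, 3, 8, 3]
swap    [10, 3, 3, 8]
drop    [10, 3, 3]
drop    [10, 3]
mod     [1]
2       [1, 2]
mod     [1]
-4      [1, -4]
-       [5]
drop    []
-2      [-2]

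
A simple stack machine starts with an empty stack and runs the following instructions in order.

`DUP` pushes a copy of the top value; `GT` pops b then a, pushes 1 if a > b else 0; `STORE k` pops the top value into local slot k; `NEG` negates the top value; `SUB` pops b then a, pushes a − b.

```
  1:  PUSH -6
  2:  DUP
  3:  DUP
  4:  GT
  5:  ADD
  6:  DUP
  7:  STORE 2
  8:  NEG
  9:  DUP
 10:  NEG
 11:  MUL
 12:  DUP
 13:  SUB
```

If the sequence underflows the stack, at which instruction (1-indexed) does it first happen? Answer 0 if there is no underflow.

0

PUSH -6 : -6
DUP     : -6 -6
DUP     : -6 -6 -6
GT      : -6 0
ADD     : -6
DUP     : -6 -6
STORE 2 : -6
NEG     : 6
DUP     : 6 6
NEG     : 6 -6
MUL     : -36
DUP     : -36 -36
SUB     : 0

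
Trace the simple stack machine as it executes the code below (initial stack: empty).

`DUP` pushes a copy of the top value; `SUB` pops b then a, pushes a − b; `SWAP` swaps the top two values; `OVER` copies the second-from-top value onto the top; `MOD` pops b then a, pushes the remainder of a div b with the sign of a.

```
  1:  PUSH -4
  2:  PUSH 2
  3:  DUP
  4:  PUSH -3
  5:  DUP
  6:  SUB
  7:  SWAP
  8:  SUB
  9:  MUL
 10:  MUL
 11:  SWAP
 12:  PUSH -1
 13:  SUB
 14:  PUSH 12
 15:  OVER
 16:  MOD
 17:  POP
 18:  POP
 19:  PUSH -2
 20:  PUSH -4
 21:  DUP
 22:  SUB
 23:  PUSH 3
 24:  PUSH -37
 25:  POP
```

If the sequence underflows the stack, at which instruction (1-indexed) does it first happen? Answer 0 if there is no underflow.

PUSH -4 → -4
PUSH 2  → -4 2
DUP     → -4 2 2
PUSH -3 → -4 2 2 -3
DUP     → -4 2 2 -3 -3
SUB     → -4 2 2 0
SWAP    → -4 2 0 2
SUB     → -4 2 -2
MUL     → -4 -4
MUL     → 16
SWAP  — needs 2 operands, stack has 1 → underflow

11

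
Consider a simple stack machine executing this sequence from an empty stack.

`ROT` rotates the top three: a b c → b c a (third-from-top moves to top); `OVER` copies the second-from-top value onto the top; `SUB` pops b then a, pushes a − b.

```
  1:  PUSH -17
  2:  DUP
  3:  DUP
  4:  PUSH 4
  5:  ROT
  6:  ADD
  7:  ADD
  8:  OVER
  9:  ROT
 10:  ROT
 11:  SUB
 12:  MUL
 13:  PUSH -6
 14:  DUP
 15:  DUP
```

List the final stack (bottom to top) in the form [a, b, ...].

[-221, -6, -6, -6]

PUSH -17 : -17
DUP      : -17 -17
DUP      : -17 -17 -17
PUSH 4   : -17 -17 -17 4
ROT      : -17 -17 4 -17
ADD      : -17 -17 -13
ADD      : -17 -30
OVER     : -17 -30 -17
ROT      : -30 -17 -17
ROT      : -17 -17 -30
SUB      : -17 13
MUL      : -221
PUSH -6  : -221 -6
DUP      : -221 -6 -6
DUP      : -221 -6 -6 -6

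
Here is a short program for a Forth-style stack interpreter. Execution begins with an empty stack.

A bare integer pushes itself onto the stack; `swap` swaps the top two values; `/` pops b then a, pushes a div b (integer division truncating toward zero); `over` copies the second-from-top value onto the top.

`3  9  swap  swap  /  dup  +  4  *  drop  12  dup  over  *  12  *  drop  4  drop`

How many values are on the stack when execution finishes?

3     3
9     3 9
swap  9 3
swap  3 9
/     0
dup   0 0
+     0
4     0 4
*     0
drop  (empty)
12    12
dup   12 12
over  12 12 12
*     12 144
12    12 144 12
*     12 1728
drop  12
4     12 4
drop  12

1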